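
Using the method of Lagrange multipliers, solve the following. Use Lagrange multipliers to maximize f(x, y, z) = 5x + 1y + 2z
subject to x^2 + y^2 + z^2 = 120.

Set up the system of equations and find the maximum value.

Lagrange conditions: 5 = 2*lambda*x, 1 = 2*lambda*y, 2 = 2*lambda*z
So x:5 = y:1 = z:2, i.e. x = 5t, y = 1t, z = 2t
Constraint: t^2*(5^2 + 1^2 + 2^2) = 120
  t^2 * 30 = 120  =>  t = sqrt(4)
Maximum = 5*5t + 1*1t + 2*2t = 30*sqrt(4) = 60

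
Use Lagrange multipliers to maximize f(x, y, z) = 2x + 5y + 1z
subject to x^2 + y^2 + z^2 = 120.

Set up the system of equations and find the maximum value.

Lagrange conditions: 2 = 2*lambda*x, 5 = 2*lambda*y, 1 = 2*lambda*z
So x:2 = y:5 = z:1, i.e. x = 2t, y = 5t, z = 1t
Constraint: t^2*(2^2 + 5^2 + 1^2) = 120
  t^2 * 30 = 120  =>  t = sqrt(4)
Maximum = 2*2t + 5*5t + 1*1t = 30*sqrt(4) = 60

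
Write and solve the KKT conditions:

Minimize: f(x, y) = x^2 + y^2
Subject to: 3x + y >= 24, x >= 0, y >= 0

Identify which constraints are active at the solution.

KKT conditions for min x^2 + y^2 s.t. 3x + 1y >= 24, x >= 0, y >= 0:
Stationarity: 2x = mu*3 + mu_x, 2y = mu*1 + mu_y, with mu, mu_x, mu_y >= 0
Complementary slackness: mu*(3x + y - 24) = 0, mu_x*x = 0, mu_y*y = 0
(0, 0) is infeasible (3*0 + 1*0 < 24), so if mu = 0 stationarity would force x = mu_x/2 >= 0, y = mu_y/2 >= 0 with mu_x*x = mu_y*y = 0, i.e. x = y = 0: contradiction. Hence mu > 0 and 3x + y = 24 is active.
Try x > 0, y > 0 (so mu_x = mu_y = 0): x = 3*mu/2, y = 1*mu/2
Substitute: 3*(3*mu/2) + 1*(1*mu/2) = 24
  mu*10/2 = 24 => mu = 24/5
x* = 36/5 > 0, y* = 12/5 > 0, consistent with mu_x = mu_y = 0.
f is convex and the constraints are linear, so this KKT point is the global minimum.
f* = 288/5
Active constraints: 3x + y >= 24 (holds with equality, mu = 24/5 > 0); x >= 0 and y >= 0 are inactive (mu_x = mu_y = 0).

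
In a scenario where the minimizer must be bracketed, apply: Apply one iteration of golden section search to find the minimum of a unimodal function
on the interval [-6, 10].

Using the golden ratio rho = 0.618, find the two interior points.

Golden section search on [-6, 10].
Golden ratio rho = 0.618 (approx).
Interior points:
  x_1 = -6 + (1-0.618)*16 = 0.1120
  x_2 = -6 + 0.618*16 = 3.8880
Compare f(x_1) and f(x_2) to determine which subinterval to keep.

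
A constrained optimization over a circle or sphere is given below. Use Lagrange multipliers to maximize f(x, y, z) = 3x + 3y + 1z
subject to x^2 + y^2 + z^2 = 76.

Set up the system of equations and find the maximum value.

Lagrange conditions: 3 = 2*lambda*x, 3 = 2*lambda*y, 1 = 2*lambda*z
So x:3 = y:3 = z:1, i.e. x = 3t, y = 3t, z = 1t
Constraint: t^2*(3^2 + 3^2 + 1^2) = 76
  t^2 * 19 = 76  =>  t = sqrt(4)
Maximum = 3*3t + 3*3t + 1*1t = 19*sqrt(4) = 38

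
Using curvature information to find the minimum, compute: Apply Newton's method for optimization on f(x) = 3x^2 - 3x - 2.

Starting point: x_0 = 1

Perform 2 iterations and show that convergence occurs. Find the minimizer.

f(x) = 3x^2 - 3x - 2, f'(x) = 6x + (-3), f''(x) = 6
Step 1: f'(1) = 3, x_1 = 1 - 3/6 = 1/2
Step 2: f'(1/2) = 0, x_2 = 1/2 (converged)
Newton's method converges in 1 step for quadratics.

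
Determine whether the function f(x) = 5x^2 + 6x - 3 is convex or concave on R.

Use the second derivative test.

f(x) = 5x^2 + 6x - 3
f'(x) = 10x + 6
f''(x) = 10
Since f''(x) = 10 > 0 for all x, f is convex on R.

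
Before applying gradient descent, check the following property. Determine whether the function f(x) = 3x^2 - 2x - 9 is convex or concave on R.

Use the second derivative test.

f(x) = 3x^2 - 2x - 9
f'(x) = 6x - 2
f''(x) = 6
Since f''(x) = 6 > 0 for all x, f is convex on R.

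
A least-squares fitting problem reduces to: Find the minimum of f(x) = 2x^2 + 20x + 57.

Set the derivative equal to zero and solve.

f(x) = 2x^2 + 20x + 57
f'(x) = 4x + (20) = 0
x = -20/4 = -5
f(-5) = 7
Since f''(x) = 4 > 0, this is a minimum.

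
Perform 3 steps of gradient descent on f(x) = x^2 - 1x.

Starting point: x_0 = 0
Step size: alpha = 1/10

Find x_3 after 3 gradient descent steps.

f(x) = x^2 - 1x, f'(x) = 2x + (-1)
Step 1: f'(0) = -1, x_1 = 0 - 1/10 * -1 = 1/10
Step 2: f'(1/10) = -4/5, x_2 = 1/10 - 1/10 * -4/5 = 9/50
Step 3: f'(9/50) = -16/25, x_3 = 9/50 - 1/10 * -16/25 = 61/250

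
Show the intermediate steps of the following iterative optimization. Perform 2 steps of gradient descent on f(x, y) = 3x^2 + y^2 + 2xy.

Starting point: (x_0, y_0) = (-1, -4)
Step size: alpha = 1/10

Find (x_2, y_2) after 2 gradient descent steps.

f(x,y) = 3x^2 + y^2 + 2xy
grad_x = 6x + 2y, grad_y = 2y + 2x
Step 1: grad = (-14, -10), (2/5, -3)
Step 2: grad = (-18/5, -26/5), (19/25, -62/25)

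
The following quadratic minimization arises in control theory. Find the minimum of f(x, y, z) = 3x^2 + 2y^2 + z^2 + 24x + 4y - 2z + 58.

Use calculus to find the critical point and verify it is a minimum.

f(x,y,z) = 3x^2 + 2y^2 + z^2 + 24x + 4y - 2z + 58
df/dx = 6x + (24) = 0 => x = -4
df/dy = 4y + (4) = 0 => y = -1
df/dz = 2z + (-2) = 0 => z = 1
f(-4,-1,1) = 3*(-4)^2 + 2*(-1)^2 + 1*(1)^2 + 24*(-4) + 4*(-1) + -2*(1) + 58 = 7
Hessian is diagonal with entries 6, 4, 2 > 0, confirmed minimum.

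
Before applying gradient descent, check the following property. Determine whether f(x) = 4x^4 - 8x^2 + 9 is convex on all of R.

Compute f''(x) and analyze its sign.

f(x) = 4x^4 - 8x^2 + 9
f'(x) = 16x^3 + -16x
f''(x) = 48x^2 + -16
f''(0) = -16 < 0, so not convex near x = 0
Therefore, f is not globally convex on R.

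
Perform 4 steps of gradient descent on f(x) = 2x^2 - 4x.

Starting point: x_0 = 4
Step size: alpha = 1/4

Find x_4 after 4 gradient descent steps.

f(x) = 2x^2 - 4x, f'(x) = 4x + (-4)
Step 1: f'(4) = 12, x_1 = 4 - 1/4 * 12 = 1
Step 2: f'(1) = 0, x_2 = 1 - 1/4 * 0 = 1
Step 3: f'(1) = 0, x_3 = 1 - 1/4 * 0 = 1
Step 4: f'(1) = 0, x_4 = 1 - 1/4 * 0 = 1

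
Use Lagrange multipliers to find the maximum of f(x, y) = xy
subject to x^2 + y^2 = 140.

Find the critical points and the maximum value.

Lagrange conditions: y = 2*lambda*x and x = 2*lambda*y
If x = 0 then y = 0, violating the constraint, so x, y != 0.
Dividing: y/x = x/y => x^2 = y^2 => y = x or y = -x
Constraint: 2x^2 = 140 => x^2 = 70 => x = +/-sqrt(70)
Critical points: (sqrt(70), sqrt(70)), (-sqrt(70), -sqrt(70)), (sqrt(70), -sqrt(70)), (-sqrt(70), sqrt(70))
  y = x:  xy = x^2 = 70  at (sqrt(70), sqrt(70)) and (-sqrt(70), -sqrt(70))
  y = -x: xy = -x^2 = -70 at (sqrt(70), -sqrt(70)) and (-sqrt(70), sqrt(70))
Maximum xy = 70 at (sqrt(70), sqrt(70)) and (-sqrt(70), -sqrt(70))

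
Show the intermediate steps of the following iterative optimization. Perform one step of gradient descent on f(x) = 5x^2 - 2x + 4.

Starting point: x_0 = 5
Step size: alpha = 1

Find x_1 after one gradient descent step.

f(x) = 5x^2 - 2x + 4
f'(x) = 10x - 2
f'(5) = 10*5 + (-2) = 48
x_1 = x_0 - alpha * f'(x_0) = 5 - 1 * 48 = -43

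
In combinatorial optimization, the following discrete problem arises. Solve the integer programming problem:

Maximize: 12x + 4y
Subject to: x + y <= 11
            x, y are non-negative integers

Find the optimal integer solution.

Objective: 12x + 4y, constraint: x + y <= 11
Coefficient of x is 12 >= coefficient of y is 4, so allocate the entire budget to x.
Optimal: x = 11, y = 0, value = 132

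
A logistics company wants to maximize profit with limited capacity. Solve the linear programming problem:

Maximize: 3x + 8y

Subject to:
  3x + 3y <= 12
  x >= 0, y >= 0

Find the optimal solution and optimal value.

The feasible region has vertices at [(0, 0), (4, 0), (0, 4)].
Checking objective 3x + 8y at each vertex:
  (0, 0): 3*0 + 8*0 = 0
  (4, 0): 3*4 + 8*0 = 12
  (0, 4): 3*0 + 8*4 = 32
Maximum is 32 at (0, 4).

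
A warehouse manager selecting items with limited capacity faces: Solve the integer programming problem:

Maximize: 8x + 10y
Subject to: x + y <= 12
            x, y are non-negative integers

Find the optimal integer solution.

Objective: 8x + 10y, constraint: x + y <= 12
Coefficient of y is 10 > coefficient of x is 8, so allocate the entire budget to y.
Optimal: x = 0, y = 12, value = 120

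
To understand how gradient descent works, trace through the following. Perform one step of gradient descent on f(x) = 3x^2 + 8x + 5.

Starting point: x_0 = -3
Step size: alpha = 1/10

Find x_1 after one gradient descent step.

f(x) = 3x^2 + 8x + 5
f'(x) = 6x + 8
f'(-3) = 6*-3 + (8) = -10
x_1 = x_0 - alpha * f'(x_0) = -3 - 1/10 * -10 = -2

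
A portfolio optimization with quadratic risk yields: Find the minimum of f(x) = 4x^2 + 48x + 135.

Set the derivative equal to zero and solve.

f(x) = 4x^2 + 48x + 135
f'(x) = 8x + (48) = 0
x = -48/8 = -6
f(-6) = -9
Since f''(x) = 8 > 0, this is a minimum.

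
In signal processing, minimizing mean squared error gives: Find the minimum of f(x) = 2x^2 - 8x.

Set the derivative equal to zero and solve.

f(x) = 2x^2 - 8x
f'(x) = 4x + (-8) = 0
x = 8/4 = 2
f(2) = -8
Since f''(x) = 4 > 0, this is a minimum.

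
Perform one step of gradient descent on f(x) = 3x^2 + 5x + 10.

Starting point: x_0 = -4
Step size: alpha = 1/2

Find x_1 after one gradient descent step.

f(x) = 3x^2 + 5x + 10
f'(x) = 6x + 5
f'(-4) = 6*-4 + (5) = -19
x_1 = x_0 - alpha * f'(x_0) = -4 - 1/2 * -19 = 11/2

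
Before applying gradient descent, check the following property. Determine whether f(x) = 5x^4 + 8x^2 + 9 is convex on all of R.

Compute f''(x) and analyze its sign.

f(x) = 5x^4 + 8x^2 + 9
f'(x) = 20x^3 + 16x
f''(x) = 60x^2 + 16
f''(x) = 60x^2 + 16 >= 16 > 0 for all x
Therefore, f is convex on R.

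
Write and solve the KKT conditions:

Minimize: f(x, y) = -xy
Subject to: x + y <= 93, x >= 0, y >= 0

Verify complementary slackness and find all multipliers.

Problem: min -xy s.t. x + y <= 93 (multiplier lambda), x >= 0 (mu_x), y >= 0 (mu_y)
KKT stationarity: -y + lambda - mu_x = 0, -x + lambda - mu_y = 0, with lambda, mu_x, mu_y >= 0
Complementary slackness: lambda*(x + y - 93) = 0, mu_x*x = 0, mu_y*y = 0
If lambda = 0: y = -mu_x <= 0 and x = -mu_y <= 0 force x = y = 0 with f = 0; but x = y = 93/2 is feasible with f = -8649/4 < 0, so this is not the minimum. Hence lambda > 0 and x + y = 93.
Try x > 0, y > 0 (so mu_x = mu_y = 0): y = lambda, x = lambda => x = y = lambda
x + y = 93 => 2*lambda = 93 => lambda = 93/2
x* = y* = 93/2 > 0, consistent with mu_x = mu_y = 0.
(Any feasible point with x = 0 or y = 0 has f = 0 > -8649/4, so the minimum is not on those boundaries.)
min(-xy) = -8649/4 (i.e. max xy = 8649/4)
Multipliers: lambda = 93/2, mu_x = 0, mu_y = 0
Complementary slackness: lambda*(x + y - 93) = 93/2*(93/2 + 93/2 - 93) = 0, mu_x*x = 0*93/2 = 0, mu_y*y = 0*93/2 = 0. Satisfied.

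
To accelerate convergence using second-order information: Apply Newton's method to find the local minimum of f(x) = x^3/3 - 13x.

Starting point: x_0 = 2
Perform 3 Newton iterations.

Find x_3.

f(x) = x^3/3 - 13x
f'(x) = x^2 - 13, f''(x) = 2x
Newton update: x_{n+1} = x_n - (x_n^2 - 13)/(2*x_n)
Step 1: x_0 = 2, f'=-9, f''=4, x_1 = 17/4
Step 2: x_1 = 17/4, f'=81/16, f''=17/2, x_2 = 497/136
Step 3: x_2 = 497/136, f'=6561/18496, f''=497/68, x_3 = 487457/135184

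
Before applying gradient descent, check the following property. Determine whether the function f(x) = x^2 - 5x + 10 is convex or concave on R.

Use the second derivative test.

f(x) = x^2 - 5x + 10
f'(x) = 2x - 5
f''(x) = 2
Since f''(x) = 2 > 0 for all x, f is convex on R.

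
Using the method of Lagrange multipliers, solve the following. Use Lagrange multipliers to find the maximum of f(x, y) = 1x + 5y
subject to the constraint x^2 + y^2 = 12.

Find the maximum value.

Set up Lagrange conditions: grad f = lambda * grad g
  1 = 2*lambda*x
  5 = 2*lambda*y
From these: x/y = 1/5, so x = 1t, y = 5t for some t.
Substitute into constraint: (1t)^2 + (5t)^2 = 12
  t^2 * 26 = 12
  t = sqrt(12/26)
Maximum = 1*x + 5*y = (1^2 + 5^2)*t = 26 * sqrt(12/26) = sqrt(312)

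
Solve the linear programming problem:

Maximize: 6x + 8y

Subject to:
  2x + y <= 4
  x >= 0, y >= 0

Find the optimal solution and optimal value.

The feasible region has vertices at [(0, 0), (2, 0), (0, 4)].
Checking objective 6x + 8y at each vertex:
  (0, 0): 6*0 + 8*0 = 0
  (2, 0): 6*2 + 8*0 = 12
  (0, 4): 6*0 + 8*4 = 32
Maximum is 32 at (0, 4).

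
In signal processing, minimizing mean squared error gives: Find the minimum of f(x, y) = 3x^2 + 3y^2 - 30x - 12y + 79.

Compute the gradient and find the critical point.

f(x,y) = 3x^2 + 3y^2 - 30x - 12y + 79
df/dx = 6x + (-30) = 0  =>  x = 5
df/dy = 6y + (-12) = 0  =>  y = 2
f(5, 2) = 3*(5)^2 + 3*(2)^2 + -30*(5) + -12*(2) + 79 = -8
Hessian is diagonal with entries 6, 6 > 0, so this is a minimum.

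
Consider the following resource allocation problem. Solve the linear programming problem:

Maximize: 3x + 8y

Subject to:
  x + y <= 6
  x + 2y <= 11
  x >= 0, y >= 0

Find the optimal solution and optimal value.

Feasible vertices: (0, 0), (0, 11/2), (1, 5), (6, 0)
Objective 3x + 8y at each:
  (0, 0): 0
  (0, 11/2): 44
  (1, 5): 43
  (6, 0): 18
Maximum is 44 at (0, 11/2).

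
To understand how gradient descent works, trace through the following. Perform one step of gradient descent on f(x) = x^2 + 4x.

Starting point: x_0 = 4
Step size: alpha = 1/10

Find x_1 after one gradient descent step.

f(x) = x^2 + 4x
f'(x) = 2x + 4
f'(4) = 2*4 + (4) = 12
x_1 = x_0 - alpha * f'(x_0) = 4 - 1/10 * 12 = 14/5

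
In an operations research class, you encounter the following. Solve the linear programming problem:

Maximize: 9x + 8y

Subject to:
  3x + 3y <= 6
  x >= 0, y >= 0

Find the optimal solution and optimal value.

The feasible region has vertices at [(0, 0), (2, 0), (0, 2)].
Checking objective 9x + 8y at each vertex:
  (0, 0): 9*0 + 8*0 = 0
  (2, 0): 9*2 + 8*0 = 18
  (0, 2): 9*0 + 8*2 = 16
Maximum is 18 at (2, 0).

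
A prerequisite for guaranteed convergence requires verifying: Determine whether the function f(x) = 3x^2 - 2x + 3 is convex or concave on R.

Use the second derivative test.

f(x) = 3x^2 - 2x + 3
f'(x) = 6x - 2
f''(x) = 6
Since f''(x) = 6 > 0 for all x, f is convex on R.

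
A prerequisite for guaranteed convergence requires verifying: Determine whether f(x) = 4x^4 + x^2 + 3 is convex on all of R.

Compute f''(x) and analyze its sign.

f(x) = 4x^4 + x^2 + 3
f'(x) = 16x^3 + 2x
f''(x) = 48x^2 + 2
f''(x) = 48x^2 + 2 >= 2 > 0 for all x
Therefore, f is convex on R.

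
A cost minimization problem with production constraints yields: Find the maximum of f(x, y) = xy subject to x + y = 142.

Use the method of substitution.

Substitute y = 142 - x into f(x,y) = xy:
g(x) = x(142 - x) = 142x - x^2
g'(x) = 142 - 2x = 0  =>  x = 71
y = 142 - 71 = 71
Maximum value = 71 * 71 = 5041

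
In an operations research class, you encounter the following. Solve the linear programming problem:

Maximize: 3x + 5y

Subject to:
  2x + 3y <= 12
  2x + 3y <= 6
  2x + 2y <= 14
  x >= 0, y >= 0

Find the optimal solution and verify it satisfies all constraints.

Feasible vertices: (0, 0), (0, 2), (3, 0)
Objective 3x + 5y at each vertex:
  (0, 0): 0
  (0, 2): 10
  (3, 0): 9
Maximum is 10 at (0, 2).
Verify constraints at (x, y) = (0, 2):
  2*0 + 3*2 = 6 <= 12
  2*0 + 3*2 = 6 <= 6 (active)
  2*0 + 2*2 = 4 <= 14
  x = 0 >= 0, y = 2 >= 0. All constraints satisfied.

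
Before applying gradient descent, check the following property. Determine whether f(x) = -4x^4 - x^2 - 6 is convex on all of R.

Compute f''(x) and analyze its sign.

f(x) = -4x^4 - x^2 - 6
f'(x) = -16x^3 + -2x
f''(x) = -48x^2 + -2
f''(x) = -48x^2 + -2 <= -2 < 0 for all x
Therefore, f is concave on R.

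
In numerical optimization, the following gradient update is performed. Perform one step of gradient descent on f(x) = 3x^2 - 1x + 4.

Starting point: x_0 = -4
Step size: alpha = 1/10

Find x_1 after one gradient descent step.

f(x) = 3x^2 - 1x + 4
f'(x) = 6x - 1
f'(-4) = 6*-4 + (-1) = -25
x_1 = x_0 - alpha * f'(x_0) = -4 - 1/10 * -25 = -3/2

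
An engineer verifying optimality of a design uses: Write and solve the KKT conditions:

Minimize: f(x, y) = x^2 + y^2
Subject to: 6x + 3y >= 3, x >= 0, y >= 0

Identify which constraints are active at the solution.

KKT conditions for min x^2 + y^2 s.t. 6x + 3y >= 3, x >= 0, y >= 0:
Stationarity: 2x = mu*6 + mu_x, 2y = mu*3 + mu_y, with mu, mu_x, mu_y >= 0
Complementary slackness: mu*(6x + 3y - 3) = 0, mu_x*x = 0, mu_y*y = 0
(0, 0) is infeasible (6*0 + 3*0 < 3), so if mu = 0 stationarity would force x = mu_x/2 >= 0, y = mu_y/2 >= 0 with mu_x*x = mu_y*y = 0, i.e. x = y = 0: contradiction. Hence mu > 0 and 6x + 3y = 3 is active.
Try x > 0, y > 0 (so mu_x = mu_y = 0): x = 6*mu/2, y = 3*mu/2
Substitute: 6*(6*mu/2) + 3*(3*mu/2) = 3
  mu*45/2 = 3 => mu = 2/15
x* = 2/5 > 0, y* = 1/5 > 0, consistent with mu_x = mu_y = 0.
f is convex and the constraints are linear, so this KKT point is the global minimum.
f* = 1/5
Active constraints: 6x + 3y >= 3 (holds with equality, mu = 2/15 > 0); x >= 0 and y >= 0 are inactive (mu_x = mu_y = 0).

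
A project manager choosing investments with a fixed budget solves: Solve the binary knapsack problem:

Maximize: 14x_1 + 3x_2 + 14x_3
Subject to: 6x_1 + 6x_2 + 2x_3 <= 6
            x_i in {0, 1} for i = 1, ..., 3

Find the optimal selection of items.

Items: item 1 (v=14, w=6), item 2 (v=3, w=6), item 3 (v=14, w=2)
Capacity: 6
Checking all 8 subsets (w = total weight, v = total value):
  {}: w = 0, v = 0
  {1}: w = 6, v = 14
  {2}: w = 6, v = 3
  {3}: w = 2, v = 14
  {1, 2}: w = 12 > 6, infeasible
  {1, 3}: w = 8 > 6, infeasible
  {2, 3}: w = 8 > 6, infeasible
  {1, 2, 3}: w = 14 > 6, infeasible
Best feasible subset: items [1]
(The same value 14 is also attained by {3}.)
Total weight: 6 <= 6, total value: 14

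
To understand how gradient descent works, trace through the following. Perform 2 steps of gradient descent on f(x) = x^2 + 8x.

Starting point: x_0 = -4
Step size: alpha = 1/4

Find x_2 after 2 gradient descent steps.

f(x) = x^2 + 8x, f'(x) = 2x + (8)
Step 1: f'(-4) = 0, x_1 = -4 - 1/4 * 0 = -4
Step 2: f'(-4) = 0, x_2 = -4 - 1/4 * 0 = -4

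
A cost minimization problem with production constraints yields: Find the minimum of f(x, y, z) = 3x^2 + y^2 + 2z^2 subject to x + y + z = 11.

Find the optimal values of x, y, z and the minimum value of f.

Using Lagrange multipliers on f = 3x^2 + y^2 + 2z^2 with constraint x + y + z = 11:
Conditions: 2*3*x = lambda, 2*1*y = lambda, 2*2*z = lambda
So x = lambda/6, y = lambda/2, z = lambda/4
Substituting into constraint: lambda * (11/12) = 11
lambda = 12
x = 2, y = 6, z = 3
Minimum value = 66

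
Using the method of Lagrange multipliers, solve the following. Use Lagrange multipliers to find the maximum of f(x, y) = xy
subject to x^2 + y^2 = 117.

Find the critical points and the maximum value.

Lagrange conditions: y = 2*lambda*x and x = 2*lambda*y
If x = 0 then y = 0, violating the constraint, so x, y != 0.
Dividing: y/x = x/y => x^2 = y^2 => y = x or y = -x
Constraint: 2x^2 = 117 => x^2 = 117/2 => x = +/-sqrt(117/2)
Critical points: (sqrt(117/2), sqrt(117/2)), (-sqrt(117/2), -sqrt(117/2)), (sqrt(117/2), -sqrt(117/2)), (-sqrt(117/2), sqrt(117/2))
  y = x:  xy = x^2 = 117/2  at (sqrt(117/2), sqrt(117/2)) and (-sqrt(117/2), -sqrt(117/2))
  y = -x: xy = -x^2 = -117/2 at (sqrt(117/2), -sqrt(117/2)) and (-sqrt(117/2), sqrt(117/2))
Maximum xy = 117/2 at (sqrt(117/2), sqrt(117/2)) and (-sqrt(117/2), -sqrt(117/2))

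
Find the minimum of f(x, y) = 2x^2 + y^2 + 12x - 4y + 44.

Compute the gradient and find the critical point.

f(x,y) = 2x^2 + y^2 + 12x - 4y + 44
df/dx = 4x + (12) = 0  =>  x = -3
df/dy = 2y + (-4) = 0  =>  y = 2
f(-3, 2) = 2*(-3)^2 + 1*(2)^2 + 12*(-3) + -4*(2) + 44 = 22
Hessian is diagonal with entries 4, 2 > 0, so this is a minimum.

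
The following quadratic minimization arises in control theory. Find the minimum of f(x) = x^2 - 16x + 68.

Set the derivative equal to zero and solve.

f(x) = x^2 - 16x + 68
f'(x) = 2x + (-16) = 0
x = 16/2 = 8
f(8) = 4
Since f''(x) = 2 > 0, this is a minimum.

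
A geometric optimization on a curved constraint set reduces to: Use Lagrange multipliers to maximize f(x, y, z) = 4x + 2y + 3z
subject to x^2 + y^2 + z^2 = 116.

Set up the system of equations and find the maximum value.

Lagrange conditions: 4 = 2*lambda*x, 2 = 2*lambda*y, 3 = 2*lambda*z
So x:4 = y:2 = z:3, i.e. x = 4t, y = 2t, z = 3t
Constraint: t^2*(4^2 + 2^2 + 3^2) = 116
  t^2 * 29 = 116  =>  t = sqrt(4)
Maximum = 4*4t + 2*2t + 3*3t = 29*sqrt(4) = 58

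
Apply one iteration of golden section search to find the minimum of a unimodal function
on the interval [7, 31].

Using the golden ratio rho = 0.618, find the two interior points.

Golden section search on [7, 31].
Golden ratio rho = 0.618 (approx).
Interior points:
  x_1 = 7 + (1-0.618)*24 = 16.1680
  x_2 = 7 + 0.618*24 = 21.8320
Compare f(x_1) and f(x_2) to determine which subinterval to keep.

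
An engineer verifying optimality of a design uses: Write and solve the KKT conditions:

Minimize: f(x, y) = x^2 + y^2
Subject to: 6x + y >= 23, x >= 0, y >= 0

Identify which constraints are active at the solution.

KKT conditions for min x^2 + y^2 s.t. 6x + 1y >= 23, x >= 0, y >= 0:
Stationarity: 2x = mu*6 + mu_x, 2y = mu*1 + mu_y, with mu, mu_x, mu_y >= 0
Complementary slackness: mu*(6x + y - 23) = 0, mu_x*x = 0, mu_y*y = 0
(0, 0) is infeasible (6*0 + 1*0 < 23), so if mu = 0 stationarity would force x = mu_x/2 >= 0, y = mu_y/2 >= 0 with mu_x*x = mu_y*y = 0, i.e. x = y = 0: contradiction. Hence mu > 0 and 6x + y = 23 is active.
Try x > 0, y > 0 (so mu_x = mu_y = 0): x = 6*mu/2, y = 1*mu/2
Substitute: 6*(6*mu/2) + 1*(1*mu/2) = 23
  mu*37/2 = 23 => mu = 46/37
x* = 138/37 > 0, y* = 23/37 > 0, consistent with mu_x = mu_y = 0.
f is convex and the constraints are linear, so this KKT point is the global minimum.
f* = 529/37
Active constraints: 6x + y >= 23 (holds with equality, mu = 46/37 > 0); x >= 0 and y >= 0 are inactive (mu_x = mu_y = 0).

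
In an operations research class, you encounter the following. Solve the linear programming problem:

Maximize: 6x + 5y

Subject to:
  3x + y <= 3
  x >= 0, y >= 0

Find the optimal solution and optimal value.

The feasible region has vertices at [(0, 0), (1, 0), (0, 3)].
Checking objective 6x + 5y at each vertex:
  (0, 0): 6*0 + 5*0 = 0
  (1, 0): 6*1 + 5*0 = 6
  (0, 3): 6*0 + 5*3 = 15
Maximum is 15 at (0, 3).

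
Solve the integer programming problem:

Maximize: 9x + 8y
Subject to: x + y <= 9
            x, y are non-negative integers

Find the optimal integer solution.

Objective: 9x + 8y, constraint: x + y <= 9
Coefficient of x is 9 >= coefficient of y is 8, so allocate the entire budget to x.
Optimal: x = 9, y = 0, value = 81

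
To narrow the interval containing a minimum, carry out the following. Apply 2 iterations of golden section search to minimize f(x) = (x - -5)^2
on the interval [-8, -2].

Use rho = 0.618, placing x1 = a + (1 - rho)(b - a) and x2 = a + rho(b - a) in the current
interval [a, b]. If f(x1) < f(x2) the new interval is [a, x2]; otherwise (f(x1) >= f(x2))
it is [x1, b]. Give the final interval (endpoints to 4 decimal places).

Golden section search for min of f(x) = (x - -5)^2 on [-8, -2].
Each step: x1 = a + (1 - rho)(b - a), x2 = a + rho(b - a); if f(x1) < f(x2) keep [a, x2], otherwise keep [x1, b].
Step 1: [-8.0000, -2.0000], x1=-5.7080 (f=0.5013), x2=-4.2920 (f=0.5013); f(x1) = f(x2) (tie, not '<') => keep [-5.7080, -2.0000]
Step 2: [-5.7080, -2.0000], x1=-4.2915 (f=0.5019), x2=-3.4165 (f=2.5076); f(x1) < f(x2) => keep [-5.7080, -3.4165]
Final interval: [-5.7080, -3.4165]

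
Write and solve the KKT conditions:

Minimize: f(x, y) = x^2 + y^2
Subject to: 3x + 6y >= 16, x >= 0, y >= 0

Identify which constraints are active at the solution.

KKT conditions for min x^2 + y^2 s.t. 3x + 6y >= 16, x >= 0, y >= 0:
Stationarity: 2x = mu*3 + mu_x, 2y = mu*6 + mu_y, with mu, mu_x, mu_y >= 0
Complementary slackness: mu*(3x + 6y - 16) = 0, mu_x*x = 0, mu_y*y = 0
(0, 0) is infeasible (3*0 + 6*0 < 16), so if mu = 0 stationarity would force x = mu_x/2 >= 0, y = mu_y/2 >= 0 with mu_x*x = mu_y*y = 0, i.e. x = y = 0: contradiction. Hence mu > 0 and 3x + 6y = 16 is active.
Try x > 0, y > 0 (so mu_x = mu_y = 0): x = 3*mu/2, y = 6*mu/2
Substitute: 3*(3*mu/2) + 6*(6*mu/2) = 16
  mu*45/2 = 16 => mu = 32/45
x* = 16/15 > 0, y* = 32/15 > 0, consistent with mu_x = mu_y = 0.
f is convex and the constraints are linear, so this KKT point is the global minimum.
f* = 256/45
Active constraints: 3x + 6y >= 16 (holds with equality, mu = 32/45 > 0); x >= 0 and y >= 0 are inactive (mu_x = mu_y = 0).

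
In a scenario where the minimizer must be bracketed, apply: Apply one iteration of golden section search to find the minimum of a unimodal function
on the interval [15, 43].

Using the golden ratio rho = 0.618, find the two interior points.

Golden section search on [15, 43].
Golden ratio rho = 0.618 (approx).
Interior points:
  x_1 = 15 + (1-0.618)*28 = 25.6960
  x_2 = 15 + 0.618*28 = 32.3040
Compare f(x_1) and f(x_2) to determine which subinterval to keep.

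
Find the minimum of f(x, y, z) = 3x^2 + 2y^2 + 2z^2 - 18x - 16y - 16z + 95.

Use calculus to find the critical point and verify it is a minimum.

f(x,y,z) = 3x^2 + 2y^2 + 2z^2 - 18x - 16y - 16z + 95
df/dx = 6x + (-18) = 0 => x = 3
df/dy = 4y + (-16) = 0 => y = 4
df/dz = 4z + (-16) = 0 => z = 4
f(3,4,4) = 3*(3)^2 + 2*(4)^2 + 2*(4)^2 + -18*(3) + -16*(4) + -16*(4) + 95 = 4
Hessian is diagonal with entries 6, 4, 4 > 0, confirmed minimum.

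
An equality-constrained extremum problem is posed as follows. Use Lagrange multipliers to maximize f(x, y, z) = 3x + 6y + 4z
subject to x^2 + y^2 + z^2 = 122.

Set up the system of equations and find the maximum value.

Lagrange conditions: 3 = 2*lambda*x, 6 = 2*lambda*y, 4 = 2*lambda*z
So x:3 = y:6 = z:4, i.e. x = 3t, y = 6t, z = 4t
Constraint: t^2*(3^2 + 6^2 + 4^2) = 122
  t^2 * 61 = 122  =>  t = sqrt(2)
Maximum = 3*3t + 6*6t + 4*4t = 61*sqrt(2) = sqrt(7442)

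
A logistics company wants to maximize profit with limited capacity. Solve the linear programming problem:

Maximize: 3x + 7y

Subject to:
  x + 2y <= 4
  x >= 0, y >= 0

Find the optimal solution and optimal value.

The feasible region has vertices at [(0, 0), (4, 0), (0, 2)].
Checking objective 3x + 7y at each vertex:
  (0, 0): 3*0 + 7*0 = 0
  (4, 0): 3*4 + 7*0 = 12
  (0, 2): 3*0 + 7*2 = 14
Maximum is 14 at (0, 2).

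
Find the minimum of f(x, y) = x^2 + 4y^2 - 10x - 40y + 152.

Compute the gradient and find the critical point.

f(x,y) = x^2 + 4y^2 - 10x - 40y + 152
df/dx = 2x + (-10) = 0  =>  x = 5
df/dy = 8y + (-40) = 0  =>  y = 5
f(5, 5) = 1*(5)^2 + 4*(5)^2 + -10*(5) + -40*(5) + 152 = 27
Hessian is diagonal with entries 2, 8 > 0, so this is a minimum.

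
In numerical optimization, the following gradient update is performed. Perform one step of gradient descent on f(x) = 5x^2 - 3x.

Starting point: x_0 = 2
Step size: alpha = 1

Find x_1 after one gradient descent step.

f(x) = 5x^2 - 3x
f'(x) = 10x - 3
f'(2) = 10*2 + (-3) = 17
x_1 = x_0 - alpha * f'(x_0) = 2 - 1 * 17 = -15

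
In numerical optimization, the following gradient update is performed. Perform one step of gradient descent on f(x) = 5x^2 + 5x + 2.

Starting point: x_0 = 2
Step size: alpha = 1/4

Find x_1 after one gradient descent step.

f(x) = 5x^2 + 5x + 2
f'(x) = 10x + 5
f'(2) = 10*2 + (5) = 25
x_1 = x_0 - alpha * f'(x_0) = 2 - 1/4 * 25 = -17/4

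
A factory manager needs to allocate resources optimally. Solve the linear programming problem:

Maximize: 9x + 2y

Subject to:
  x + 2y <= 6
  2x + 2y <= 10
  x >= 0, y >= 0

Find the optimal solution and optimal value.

Feasible vertices: (0, 0), (0, 3), (4, 1), (5, 0)
Objective 9x + 2y at each:
  (0, 0): 0
  (0, 3): 6
  (4, 1): 38
  (5, 0): 45
Maximum is 45 at (5, 0).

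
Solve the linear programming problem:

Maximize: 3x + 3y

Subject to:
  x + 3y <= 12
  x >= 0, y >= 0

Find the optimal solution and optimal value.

The feasible region has vertices at [(0, 0), (12, 0), (0, 4)].
Checking objective 3x + 3y at each vertex:
  (0, 0): 3*0 + 3*0 = 0
  (12, 0): 3*12 + 3*0 = 36
  (0, 4): 3*0 + 3*4 = 12
Maximum is 36 at (12, 0).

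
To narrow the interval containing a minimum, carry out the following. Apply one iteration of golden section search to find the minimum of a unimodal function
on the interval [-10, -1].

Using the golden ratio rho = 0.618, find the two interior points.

Golden section search on [-10, -1].
Golden ratio rho = 0.618 (approx).
Interior points:
  x_1 = -10 + (1-0.618)*9 = -6.5620
  x_2 = -10 + 0.618*9 = -4.4380
Compare f(x_1) and f(x_2) to determine which subinterval to keep.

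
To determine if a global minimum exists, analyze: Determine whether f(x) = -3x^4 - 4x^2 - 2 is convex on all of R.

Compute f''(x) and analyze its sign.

f(x) = -3x^4 - 4x^2 - 2
f'(x) = -12x^3 + -8x
f''(x) = -36x^2 + -8
f''(x) = -36x^2 + -8 <= -8 < 0 for all x
Therefore, f is concave on R.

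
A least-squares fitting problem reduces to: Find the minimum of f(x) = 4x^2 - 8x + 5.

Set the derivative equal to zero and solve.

f(x) = 4x^2 - 8x + 5
f'(x) = 8x + (-8) = 0
x = 8/8 = 1
f(1) = 1
Since f''(x) = 8 > 0, this is a minimum.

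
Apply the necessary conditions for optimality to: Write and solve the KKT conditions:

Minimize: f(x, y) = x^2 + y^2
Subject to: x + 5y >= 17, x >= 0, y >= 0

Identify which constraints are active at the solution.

KKT conditions for min x^2 + y^2 s.t. 1x + 5y >= 17, x >= 0, y >= 0:
Stationarity: 2x = mu*1 + mu_x, 2y = mu*5 + mu_y, with mu, mu_x, mu_y >= 0
Complementary slackness: mu*(x + 5y - 17) = 0, mu_x*x = 0, mu_y*y = 0
(0, 0) is infeasible (1*0 + 5*0 < 17), so if mu = 0 stationarity would force x = mu_x/2 >= 0, y = mu_y/2 >= 0 with mu_x*x = mu_y*y = 0, i.e. x = y = 0: contradiction. Hence mu > 0 and x + 5y = 17 is active.
Try x > 0, y > 0 (so mu_x = mu_y = 0): x = 1*mu/2, y = 5*mu/2
Substitute: 1*(1*mu/2) + 5*(5*mu/2) = 17
  mu*26/2 = 17 => mu = 17/13
x* = 17/26 > 0, y* = 85/26 > 0, consistent with mu_x = mu_y = 0.
f is convex and the constraints are linear, so this KKT point is the global minimum.
f* = 289/26
Active constraints: x + 5y >= 17 (holds with equality, mu = 17/13 > 0); x >= 0 and y >= 0 are inactive (mu_x = mu_y = 0).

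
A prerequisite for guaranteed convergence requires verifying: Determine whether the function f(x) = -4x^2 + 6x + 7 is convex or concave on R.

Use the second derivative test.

f(x) = -4x^2 + 6x + 7
f'(x) = -8x + 6
f''(x) = -8
Since f''(x) = -8 < 0 for all x, f is concave on R.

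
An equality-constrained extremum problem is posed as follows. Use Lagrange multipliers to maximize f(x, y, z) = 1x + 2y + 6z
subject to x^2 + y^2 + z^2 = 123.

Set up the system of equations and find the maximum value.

Lagrange conditions: 1 = 2*lambda*x, 2 = 2*lambda*y, 6 = 2*lambda*z
So x:1 = y:2 = z:6, i.e. x = 1t, y = 2t, z = 6t
Constraint: t^2*(1^2 + 2^2 + 6^2) = 123
  t^2 * 41 = 123  =>  t = sqrt(3)
Maximum = 1*1t + 2*2t + 6*6t = 41*sqrt(3) = sqrt(5043)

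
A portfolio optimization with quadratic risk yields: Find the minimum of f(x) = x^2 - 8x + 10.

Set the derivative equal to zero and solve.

f(x) = x^2 - 8x + 10
f'(x) = 2x + (-8) = 0
x = 8/2 = 4
f(4) = -6
Since f''(x) = 2 > 0, this is a minimum.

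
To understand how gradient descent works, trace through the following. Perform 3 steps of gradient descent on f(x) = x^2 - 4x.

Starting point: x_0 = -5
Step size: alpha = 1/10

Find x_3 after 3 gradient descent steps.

f(x) = x^2 - 4x, f'(x) = 2x + (-4)
Step 1: f'(-5) = -14, x_1 = -5 - 1/10 * -14 = -18/5
Step 2: f'(-18/5) = -56/5, x_2 = -18/5 - 1/10 * -56/5 = -62/25
Step 3: f'(-62/25) = -224/25, x_3 = -62/25 - 1/10 * -224/25 = -198/125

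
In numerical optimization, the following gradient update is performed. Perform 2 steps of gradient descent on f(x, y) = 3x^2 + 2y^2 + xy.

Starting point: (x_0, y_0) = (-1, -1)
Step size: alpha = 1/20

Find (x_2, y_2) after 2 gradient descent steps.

f(x,y) = 3x^2 + 2y^2 + xy
grad_x = 6x + 1y, grad_y = 4y + 1x
Step 1: grad = (-7, -5), (-13/20, -3/4)
Step 2: grad = (-93/20, -73/20), (-167/400, -227/400)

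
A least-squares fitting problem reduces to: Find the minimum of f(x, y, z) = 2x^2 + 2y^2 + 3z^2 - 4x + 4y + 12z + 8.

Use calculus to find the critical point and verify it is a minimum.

f(x,y,z) = 2x^2 + 2y^2 + 3z^2 - 4x + 4y + 12z + 8
df/dx = 4x + (-4) = 0 => x = 1
df/dy = 4y + (4) = 0 => y = -1
df/dz = 6z + (12) = 0 => z = -2
f(1,-1,-2) = 2*(1)^2 + 2*(-1)^2 + 3*(-2)^2 + -4*(1) + 4*(-1) + 12*(-2) + 8 = -8
Hessian is diagonal with entries 4, 4, 6 > 0, confirmed minimum.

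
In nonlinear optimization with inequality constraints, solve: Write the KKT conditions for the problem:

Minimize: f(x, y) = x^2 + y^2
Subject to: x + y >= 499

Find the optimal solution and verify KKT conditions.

KKT conditions for min x^2 + y^2 s.t. x + y >= 499:
Stationarity: 2x = mu, 2y = mu
So x = y = mu/2.
Complementary slackness: mu*(x + y - 499) = 0
Primal feasibility: x + y >= 499; dual feasibility: mu >= 0
If mu = 0 then x = y = 0, but 0 + 0 < 499 is infeasible, so the constraint is active.
Constraint active: x + y = 2*(mu/2) = 499 => mu = 499
x = y = 499/2, f = 249001/2
Verify: stationarity 2*(499/2) = 499 = mu; primal 499/2 + 499/2 = 499 >= 499; dual mu = 499 >= 0; complementary slackness 499*(499 - 499) = 0. All KKT conditions hold.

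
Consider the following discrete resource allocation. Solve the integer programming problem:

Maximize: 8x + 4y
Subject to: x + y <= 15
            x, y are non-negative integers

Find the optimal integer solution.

Objective: 8x + 4y, constraint: x + y <= 15
Coefficient of x is 8 >= coefficient of y is 4, so allocate the entire budget to x.
Optimal: x = 15, y = 0, value = 120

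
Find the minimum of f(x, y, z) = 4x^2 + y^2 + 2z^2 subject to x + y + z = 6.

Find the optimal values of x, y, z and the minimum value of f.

Using Lagrange multipliers on f = 4x^2 + y^2 + 2z^2 with constraint x + y + z = 6:
Conditions: 2*4*x = lambda, 2*1*y = lambda, 2*2*z = lambda
So x = lambda/8, y = lambda/2, z = lambda/4
Substituting into constraint: lambda * (7/8) = 6
lambda = 48/7
x = 6/7, y = 24/7, z = 12/7
Minimum value = 144/7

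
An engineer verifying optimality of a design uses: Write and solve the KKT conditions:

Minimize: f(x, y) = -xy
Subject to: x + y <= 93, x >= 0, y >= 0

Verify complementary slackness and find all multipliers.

Problem: min -xy s.t. x + y <= 93 (multiplier lambda), x >= 0 (mu_x), y >= 0 (mu_y)
KKT stationarity: -y + lambda - mu_x = 0, -x + lambda - mu_y = 0, with lambda, mu_x, mu_y >= 0
Complementary slackness: lambda*(x + y - 93) = 0, mu_x*x = 0, mu_y*y = 0
If lambda = 0: y = -mu_x <= 0 and x = -mu_y <= 0 force x = y = 0 with f = 0; but x = y = 93/2 is feasible with f = -8649/4 < 0, so this is not the minimum. Hence lambda > 0 and x + y = 93.
Try x > 0, y > 0 (so mu_x = mu_y = 0): y = lambda, x = lambda => x = y = lambda
x + y = 93 => 2*lambda = 93 => lambda = 93/2
x* = y* = 93/2 > 0, consistent with mu_x = mu_y = 0.
(Any feasible point with x = 0 or y = 0 has f = 0 > -8649/4, so the minimum is not on those boundaries.)
min(-xy) = -8649/4 (i.e. max xy = 8649/4)
Multipliers: lambda = 93/2, mu_x = 0, mu_y = 0
Complementary slackness: lambda*(x + y - 93) = 93/2*(93/2 + 93/2 - 93) = 0, mu_x*x = 0*93/2 = 0, mu_y*y = 0*93/2 = 0. Satisfied.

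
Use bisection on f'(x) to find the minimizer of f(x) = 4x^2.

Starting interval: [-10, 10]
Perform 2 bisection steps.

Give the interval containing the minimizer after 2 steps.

Finding critical point of f(x) = 4x^2 using bisection on f'(x) = 8x + 0.
f'(x) = 0 when x = 0.
Starting interval: [-10, 10]
Step 1: mid = 0, f'(mid) = 0, new interval = [0, 0]
Step 2: mid = 0, f'(mid) = 0, new interval = [0, 0]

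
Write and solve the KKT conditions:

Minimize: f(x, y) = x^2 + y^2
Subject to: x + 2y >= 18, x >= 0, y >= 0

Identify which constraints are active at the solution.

KKT conditions for min x^2 + y^2 s.t. 1x + 2y >= 18, x >= 0, y >= 0:
Stationarity: 2x = mu*1 + mu_x, 2y = mu*2 + mu_y, with mu, mu_x, mu_y >= 0
Complementary slackness: mu*(x + 2y - 18) = 0, mu_x*x = 0, mu_y*y = 0
(0, 0) is infeasible (1*0 + 2*0 < 18), so if mu = 0 stationarity would force x = mu_x/2 >= 0, y = mu_y/2 >= 0 with mu_x*x = mu_y*y = 0, i.e. x = y = 0: contradiction. Hence mu > 0 and x + 2y = 18 is active.
Try x > 0, y > 0 (so mu_x = mu_y = 0): x = 1*mu/2, y = 2*mu/2
Substitute: 1*(1*mu/2) + 2*(2*mu/2) = 18
  mu*5/2 = 18 => mu = 36/5
x* = 18/5 > 0, y* = 36/5 > 0, consistent with mu_x = mu_y = 0.
f is convex and the constraints are linear, so this KKT point is the global minimum.
f* = 324/5
Active constraints: x + 2y >= 18 (holds with equality, mu = 36/5 > 0); x >= 0 and y >= 0 are inactive (mu_x = mu_y = 0).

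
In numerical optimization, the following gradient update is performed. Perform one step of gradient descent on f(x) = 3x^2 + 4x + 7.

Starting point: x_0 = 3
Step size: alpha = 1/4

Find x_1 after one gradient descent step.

f(x) = 3x^2 + 4x + 7
f'(x) = 6x + 4
f'(3) = 6*3 + (4) = 22
x_1 = x_0 - alpha * f'(x_0) = 3 - 1/4 * 22 = -5/2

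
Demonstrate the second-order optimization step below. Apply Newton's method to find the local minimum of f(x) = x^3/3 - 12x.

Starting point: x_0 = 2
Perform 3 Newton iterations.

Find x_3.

f(x) = x^3/3 - 12x
f'(x) = x^2 - 12, f''(x) = 2x
Newton update: x_{n+1} = x_n - (x_n^2 - 12)/(2*x_n)
Step 1: x_0 = 2, f'=-8, f''=4, x_1 = 4
Step 2: x_1 = 4, f'=4, f''=8, x_2 = 7/2
Step 3: x_2 = 7/2, f'=1/4, f''=7, x_3 = 97/28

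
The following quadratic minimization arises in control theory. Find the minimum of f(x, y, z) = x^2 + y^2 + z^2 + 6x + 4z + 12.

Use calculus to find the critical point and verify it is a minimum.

f(x,y,z) = x^2 + y^2 + z^2 + 6x + 4z + 12
df/dx = 2x + (6) = 0 => x = -3
df/dy = 2y + (0) = 0 => y = 0
df/dz = 2z + (4) = 0 => z = -2
f(-3,0,-2) = 1*(-3)^2 + 1*(0)^2 + 1*(-2)^2 + 6*(-3) + 4*(-2) + 12 = -1
Hessian is diagonal with entries 2, 2, 2 > 0, confirmed minimum.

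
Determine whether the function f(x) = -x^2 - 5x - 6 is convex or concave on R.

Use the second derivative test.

f(x) = -x^2 - 5x - 6
f'(x) = -2x - 5
f''(x) = -2
Since f''(x) = -2 < 0 for all x, f is concave on R.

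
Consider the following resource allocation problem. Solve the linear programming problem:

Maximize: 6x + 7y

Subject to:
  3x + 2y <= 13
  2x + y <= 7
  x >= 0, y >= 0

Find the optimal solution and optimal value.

Feasible vertices: (0, 0), (0, 13/2), (1, 5), (7/2, 0)
Objective 6x + 7y at each:
  (0, 0): 0
  (0, 13/2): 91/2
  (1, 5): 41
  (7/2, 0): 21
Maximum is 91/2 at (0, 13/2).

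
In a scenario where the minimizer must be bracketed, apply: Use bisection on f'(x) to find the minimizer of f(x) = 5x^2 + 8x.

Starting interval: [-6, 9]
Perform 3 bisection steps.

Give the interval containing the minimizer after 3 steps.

Finding critical point of f(x) = 5x^2 + 8x using bisection on f'(x) = 10x + 8.
f'(x) = 0 when x = -4/5.
Starting interval: [-6, 9]
Step 1: mid = 3/2, f'(mid) = 23, new interval = [-6, 3/2]
Step 2: mid = -9/4, f'(mid) = -29/2, new interval = [-9/4, 3/2]
Step 3: mid = -3/8, f'(mid) = 17/4, new interval = [-9/4, -3/8]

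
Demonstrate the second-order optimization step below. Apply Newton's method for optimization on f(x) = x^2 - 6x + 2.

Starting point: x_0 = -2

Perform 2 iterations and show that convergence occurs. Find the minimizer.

f(x) = x^2 - 6x + 2, f'(x) = 2x + (-6), f''(x) = 2
Step 1: f'(-2) = -10, x_1 = -2 - -10/2 = 3
Step 2: f'(3) = 0, x_2 = 3 (converged)
Newton's method converges in 1 step for quadratics.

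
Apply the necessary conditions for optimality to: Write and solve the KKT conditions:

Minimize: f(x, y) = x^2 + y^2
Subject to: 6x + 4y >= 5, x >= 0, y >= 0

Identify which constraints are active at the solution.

KKT conditions for min x^2 + y^2 s.t. 6x + 4y >= 5, x >= 0, y >= 0:
Stationarity: 2x = mu*6 + mu_x, 2y = mu*4 + mu_y, with mu, mu_x, mu_y >= 0
Complementary slackness: mu*(6x + 4y - 5) = 0, mu_x*x = 0, mu_y*y = 0
(0, 0) is infeasible (6*0 + 4*0 < 5), so if mu = 0 stationarity would force x = mu_x/2 >= 0, y = mu_y/2 >= 0 with mu_x*x = mu_y*y = 0, i.e. x = y = 0: contradiction. Hence mu > 0 and 6x + 4y = 5 is active.
Try x > 0, y > 0 (so mu_x = mu_y = 0): x = 6*mu/2, y = 4*mu/2
Substitute: 6*(6*mu/2) + 4*(4*mu/2) = 5
  mu*52/2 = 5 => mu = 5/26
x* = 15/26 > 0, y* = 5/13 > 0, consistent with mu_x = mu_y = 0.
f is convex and the constraints are linear, so this KKT point is the global minimum.
f* = 25/52
Active constraints: 6x + 4y >= 5 (holds with equality, mu = 5/26 > 0); x >= 0 and y >= 0 are inactive (mu_x = mu_y = 0).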